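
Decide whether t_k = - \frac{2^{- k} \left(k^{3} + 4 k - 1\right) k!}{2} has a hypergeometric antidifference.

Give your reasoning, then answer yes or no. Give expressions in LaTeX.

Compute t_(k+1)/t_k: get (k + 1)*(4*k + (k + 1)**3 + 3)/(2*(k**3 + 4*k - 1)).
Factor: A=k/2 + 1/2; B=1; C=k**3 + 4*k - 1.
Set up (k/2 + 1/2)·f(k+1) − (1)·f(k) − (k**3 + 4*k - 1) = 0.
From deg A=1, deg B=0, deg C=3: d=2.
Match coefficients ⇒ f(k) = 2*(k**2 - k + 1).
Certificate R = B(k−1)f/C = 2*(k**2 - k + 1)/(k**3 + 4*k - 1) gives s_k = -(k**2 - k + 1)*factorial(k)/2**k.
Δs = -(k**3 + 4*k - 1)*factorial(k)/(2*2**k), as required.

Yes. s_k = - 2^{- k} \left(k^{2} - k + 1\right) k!.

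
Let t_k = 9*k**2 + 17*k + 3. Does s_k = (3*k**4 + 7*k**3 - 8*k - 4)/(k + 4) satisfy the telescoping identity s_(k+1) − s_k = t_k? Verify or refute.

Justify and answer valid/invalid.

Invalid: residual 3*(-6*k**3 - 49*k**2 - 75*k - 16)/(k**2 + 9*k + 20) ≠ 0.

s_(k+1) = (-8*k + 3*(k + 1)**4 + 7*(k + 1)**3 - 12)/(k + 5)
s_(k+1) − s_k = (9*k**4 + 80*k**3 + 189*k**2 + 142*k + 12)/(k**2 + 9*k + 20)
(s_(k+1) − s_k) − t_k = 3*(-6*k**3 - 49*k**2 - 75*k - 16)/(k**2 + 9*k + 20)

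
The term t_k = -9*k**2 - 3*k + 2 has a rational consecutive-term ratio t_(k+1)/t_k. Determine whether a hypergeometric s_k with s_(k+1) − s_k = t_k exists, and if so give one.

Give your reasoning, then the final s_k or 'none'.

s_k = k*(-3*k**2 + 3*k + 2)

Compute t_(k+1)/t_k: get (3*k + 5)/(3*k - 1).
Normal form (A,B,C) = (1, 1, k**2 + k/3 - 2/9).
Solve (1)·f(k+1) − (1)·f(k) = k**2 + k/3 - 2/9.
From deg A=0, deg B=0, deg C=2: d=3.
Match coefficients ⇒ f(k) = k*(3*k**2 - 3*k - 2)/9.
Get s_k = R·t_k = k*(-3*k**2 + 3*k + 2) with R(k) = B(k−1)f(k)/C(k) = k*(3*k**2 - 3*k - 2)/((3*k - 1)*(3*k + 2)).
Verify: -9*k**2 - 3*k + 2 matches t_k.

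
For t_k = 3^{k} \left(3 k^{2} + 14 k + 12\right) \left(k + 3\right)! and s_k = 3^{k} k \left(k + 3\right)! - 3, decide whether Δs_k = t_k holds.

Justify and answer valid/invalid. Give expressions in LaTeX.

s_(k+1) = 3**(k + 1)*(k + 1)*factorial(k + 4) - 3
s_(k+1) − s_k = 3**k*(3*k**2 + 14*k + 12)*factorial(k + 3)
(s_(k+1) − s_k) − t_k = 0

Valid — Δs_k = t_k.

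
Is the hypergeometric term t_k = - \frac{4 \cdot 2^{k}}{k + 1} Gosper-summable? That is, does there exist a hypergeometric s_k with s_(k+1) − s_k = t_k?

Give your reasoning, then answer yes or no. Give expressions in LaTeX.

No; the degree bound rules out any f.

t_(k+1)/t_k = 2*(k + 1)/(k + 2).
Factor: A=2*k + 2; B=k + 2; C=1.
Solve (2*k + 2)·f(k+1) − (k + 1)·f(k) = 1.
Degrees (1,1,0) ⇒ d ≤ -1.
deg f ≤ -1 is impossible — no certificate.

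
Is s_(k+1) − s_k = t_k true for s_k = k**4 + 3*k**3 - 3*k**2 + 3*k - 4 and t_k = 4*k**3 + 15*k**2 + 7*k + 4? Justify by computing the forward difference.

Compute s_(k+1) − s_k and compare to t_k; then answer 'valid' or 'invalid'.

valid; difference matches t_k

s_(k+1) = k*(k**3 + 7*k**2 + 12*k + 10)
s_(k+1) − s_k = 4*k**3 + 15*k**2 + 7*k + 4
(s_(k+1) − s_k) − t_k = 0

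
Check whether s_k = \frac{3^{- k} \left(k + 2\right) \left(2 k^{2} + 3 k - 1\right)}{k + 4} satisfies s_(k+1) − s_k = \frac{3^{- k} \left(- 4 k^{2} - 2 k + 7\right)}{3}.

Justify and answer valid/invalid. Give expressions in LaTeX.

s_(k+1) = (k + 3)*(3*k + 2*(k + 1)**2 + 2)/(3*3**k*(k + 5))
s_(k+1) − s_k = (-4*k**4 - 30*k**3 - 43*k**2 + 43*k + 78)/(3*3**k*(k**2 + 9*k + 20))
(s_(k+1) − s_k) − t_k = 2*(4*k**3 + 24*k**2 + 10*k - 31)/(3*3**k*(k**2 + 9*k + 20))

Invalid: residual \frac{2 \cdot 3^{- k} \left(4 k^{3} + 24 k^{2} + 10 k - 31\right)}{3 \left(k^{2} + 9 k + 20\right)} ≠ 0.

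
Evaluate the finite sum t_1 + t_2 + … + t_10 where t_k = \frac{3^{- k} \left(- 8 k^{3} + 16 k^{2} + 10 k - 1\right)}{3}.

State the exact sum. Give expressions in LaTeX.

Σ = -113026/177147

Compute t_(k+1)/t_k: get (8*k**3 + 8*k**2 - 18*k - 17)/(3*(8*k**3 - 16*k**2 - 10*k + 1)).
So A=1/3 and B=1, with C=k**3 - 2*k**2 - 5*k/4 + 1/8.
Key eq: (1/3)·f(k+1) = (1)·f(k) + (k**3 - 2*k**2 - 5*k/4 + 1/8).
From deg A=0, deg B=0, deg C=3: d=3.
Match coefficients ⇒ f(k) = -3*(4*k**3 - 2*k**2 - k + 1)/8.
So s_k = (B(k−1)f/C)·t_k = (-3*(4*k**3 - 2*k**2 - k + 1)/(8*k**3 - 16*k**2 - 10*k + 1))·t_k = (4*k**3 - 2*k**2 - k + 1)/3**k.
s_(k+1) − s_k = (-8*k**3 + 16*k**2 + 10*k - 1)/(3*3**k) = t_k.
Sum = s_(11) − s_(1); s_(11) = 5072/177147, s_(1) = 2/3 ⇒ -113026/177147.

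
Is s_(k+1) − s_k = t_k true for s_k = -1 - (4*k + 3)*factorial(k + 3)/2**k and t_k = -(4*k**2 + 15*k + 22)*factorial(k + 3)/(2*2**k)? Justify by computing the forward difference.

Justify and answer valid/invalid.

s_(k+1) = -2**(-k - 1)*(4*k + 7)*factorial(k + 4) - 1
s_(k+1) − s_k = -(4*k**2 + 15*k + 22)*factorial(k + 3)/(2*2**k)
(s_(k+1) − s_k) − t_k = 0

Valid: the claim telescopes to t_k.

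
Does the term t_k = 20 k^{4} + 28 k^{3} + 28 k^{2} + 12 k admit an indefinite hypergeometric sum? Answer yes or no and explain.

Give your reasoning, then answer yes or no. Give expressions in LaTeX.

Yes. s_k = k \left(4 k^{4} - 3 k^{3} + 2 k^{2} - k - 2\right).

The ratio is (5*k**4 + 27*k**3 + 58*k**2 + 58*k + 22)/(k*(5*k**3 + 7*k**2 + 7*k + 3)).
Gosper form: A/B · C(k+1)/C(k) with A=1, B=1, C=k**4 + 7*k**3/5 + 7*k**2/5 + 3*k/5.
Key eq: (1)·f(k+1) = (1)·f(k) + (k**4 + 7*k**3/5 + 7*k**2/5 + 3*k/5).
deg f ≤ 5 (via 0,0,4).
Match coefficients ⇒ f(k) = k*(k - 1)*(4*k**3 + k**2 + 3*k + 2)/20.
So s_k = (B(k−1)f/C)·t_k = ((k - 1)*(4*k**3 + k**2 + 3*k + 2)/(4*(5*k**3 + 7*k**2 + 7*k + 3)))·t_k = k*(4*k**4 - 3*k**3 + 2*k**2 - k - 2).
Verify: 4*k*(5*k**3 + 7*k**2 + 7*k + 3) matches t_k.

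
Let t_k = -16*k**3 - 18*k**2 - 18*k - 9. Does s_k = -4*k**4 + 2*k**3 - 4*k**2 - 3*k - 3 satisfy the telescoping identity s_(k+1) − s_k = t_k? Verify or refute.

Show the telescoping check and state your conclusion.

s_(k+1) = -4*k**4 - 14*k**3 - 22*k**2 - 21*k - 12
s_(k+1) − s_k = -16*k**3 - 18*k**2 - 18*k - 9
(s_(k+1) − s_k) − t_k = 0

Valid — Δs_k = t_k.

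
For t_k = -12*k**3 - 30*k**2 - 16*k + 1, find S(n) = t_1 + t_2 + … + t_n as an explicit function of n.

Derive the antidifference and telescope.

S(n) = n*(-3*n**3 - 16*n**2 - 26*n - 12)

r(k) = (12*k**3 + 66*k**2 + 112*k + 57)/(12*k**3 + 30*k**2 + 16*k - 1) after simplifying.
So A=1 and B=1, with C=k**3 + 5*k**2/2 + 4*k/3 - 1/12.
Key eq: (1)·f(k+1) = (1)·f(k) + (k**3 + 5*k**2/2 + 4*k/3 - 1/12).
d = 4 from the (0,0,3) case.
Coefficient equations give f(k) = k*(3*k**3 + 4*k**2 - 4*k - 4)/12.
Certificate R = B(k−1)f/C = k*(3*k**3 + 4*k**2 - 4*k - 4)/(12*k**3 + 30*k**2 + 16*k - 1) gives s_k = k*(-3*k**3 - 4*k**2 + 4*k + 4).
s_(k+1) − s_k = -12*k**3 - 30*k**2 - 16*k + 1 = t_k.
Σ_(k=1)^n t_k = s_(n+1) − s_(1) = (-3*n**4 - 16*n**3 - 26*n**2 - 12*n + 1) − (1), i.e. n*(-3*n**3 - 16*n**2 - 26*n - 12).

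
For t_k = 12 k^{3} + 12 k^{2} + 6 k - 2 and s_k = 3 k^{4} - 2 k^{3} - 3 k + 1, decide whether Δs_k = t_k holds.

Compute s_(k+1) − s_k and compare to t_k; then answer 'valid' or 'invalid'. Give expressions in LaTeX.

valid (s_(k+1) − s_k reduces to t_k)

s_(k+1) = -3*k + 3*(k + 1)**4 - 2*(k + 1)**3 - 2
s_(k+1) − s_k = 12*k**3 + 12*k**2 + 6*k - 2
(s_(k+1) − s_k) − t_k = 0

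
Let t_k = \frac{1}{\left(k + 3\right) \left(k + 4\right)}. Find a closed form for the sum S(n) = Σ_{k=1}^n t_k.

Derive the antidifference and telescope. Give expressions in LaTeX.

t_(k+1)/t_k = (k + 3)/(k + 5).
Normal form (A,B,C) = (k + 3, k + 5, 1).
Key eq: (k + 3)·f(k+1) = (k + 4)·f(k) + (1).
deg f ≤ 1 (via 1,1,0).
Match coefficients ⇒ f(k) = k/3.
Then R = B(k−1)f/C = k*(k + 4)/3, so s_k = R(k)·t_k = k/(3*(k + 3)).
Δs = 1/(k**2 + 7*k + 12), as required.
Telescope: S(n) = s_(n+1) − s_(1) = (n + 1)/(3*(n + 4)) − (1/12) = n/(4*(n + 4)).

S(n) = \frac{n}{4 \left(n + 4\right)}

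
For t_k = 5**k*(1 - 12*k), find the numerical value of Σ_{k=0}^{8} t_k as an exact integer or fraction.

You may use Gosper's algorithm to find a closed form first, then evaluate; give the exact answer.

Σ = -44921879

Ratio r(k) = 5*(12*k + 11)/(12*k - 1).
Gosper form: A/B · C(k+1)/C(k) with A=5, B=1, C=k - 1/12.
Set up (5)·f(k+1) − (1)·f(k) − (k - 1/12) = 0.
Bound: deg f ≤ 1.
Coefficient equations give f(k) = (3*k - 4)/12.
R(k) = B(k−1)·f(k)/C(k) = (3*k - 4)/(12*k - 1); s_k = R·t_k = 5**k*(4 - 3*k).
Verify: 5**k*(1 - 12*k) matches t_k.
Σ_(k=0)^(8) t_k = s_(9) − s_(0) = -44921875 − (4) = -44921879.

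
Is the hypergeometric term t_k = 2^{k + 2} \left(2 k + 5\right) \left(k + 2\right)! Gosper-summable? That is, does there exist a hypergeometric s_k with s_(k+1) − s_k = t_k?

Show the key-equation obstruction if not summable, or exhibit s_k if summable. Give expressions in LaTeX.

Yes. s_k = 2^{k + 2} \left(k + 2\right)!.

Compute t_(k+1)/t_k: get 2*(k + 3)*(2*k + 7)/(2*k + 5).
So A=2*k + 6 and B=1, with C=k + 5/2.
Set up (2*k + 6)·f(k+1) − (1)·f(k) − (k + 5/2) = 0.
Degrees (1,0,1) ⇒ d ≤ 0.
A polynomial solution: f(k) = 1/2.
Get s_k = R·t_k = 2**(k + 2)*factorial(k + 2) with R(k) = B(k−1)f(k)/C(k) = 1/(2*k + 5).
Δs = 2**(k + 2)*(2*k + 5)*factorial(k + 2), as required.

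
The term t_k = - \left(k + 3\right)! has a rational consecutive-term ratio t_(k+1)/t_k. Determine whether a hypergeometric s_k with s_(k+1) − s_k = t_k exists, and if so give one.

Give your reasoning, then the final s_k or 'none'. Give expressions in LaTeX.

The ratio is k + 4.
So A=k + 4 and B=1, with C=1.
Set up (k + 4)·f(k+1) − (1)·f(k) − (1) = 0.
Degrees (1,0,0) ⇒ d ≤ -1.
Negative degree bound (-1): no f exists, t_k not Gosper-summable.

none — t_k is not Gosper-summable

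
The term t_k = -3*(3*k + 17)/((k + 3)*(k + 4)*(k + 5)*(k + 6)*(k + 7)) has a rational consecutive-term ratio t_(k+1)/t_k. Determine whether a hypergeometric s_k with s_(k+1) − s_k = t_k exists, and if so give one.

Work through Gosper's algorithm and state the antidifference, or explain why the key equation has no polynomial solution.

s_k = k*(-k**2 - 13*k - 54)/(24*(k**3 + 13*k**2 + 54*k + 72))

t_(k+1)/t_k = (k + 3)*(3*k + 20)/((k + 8)*(3*k + 17)).
Factor: A=k + 3; B=k + 8; C=k + 17/3.
Key eq: (k + 3)·f(k+1) = (k + 7)·f(k) + (k + 17/3).
deg f ≤ 4 (via 1,1,1).
Solving with deg f ≤ 4: f(k) = k*(k + 5)*(k**2 + 13*k + 54)/216.
R(k) = B(k−1)·f(k)/C(k) = k*(k + 5)*(k + 7)*(k**2 + 13*k + 54)/(72*(3*k + 17)); s_k = R·t_k = k*(-k**2 - 13*k - 54)/(24*(k**3 + 13*k**2 + 54*k + 72)).
s_(k+1) − s_k = 3*(-3*k - 17)/(k**5 + 25*k**4 + 245*k**3 + 1175*k**2 + 2754*k + 2520) = t_k.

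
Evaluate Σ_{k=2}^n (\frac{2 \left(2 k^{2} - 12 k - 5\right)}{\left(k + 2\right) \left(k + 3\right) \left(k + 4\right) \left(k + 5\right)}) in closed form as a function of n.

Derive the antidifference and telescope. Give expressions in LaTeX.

Compute t_(k+1)/t_k: get (2*k**3 - 4*k**2 - 31*k - 30)/(2*k**3 - 77*k - 30).
So A=k + 2 and B=k + 6, with C=k**2 - 6*k - 5/2.
Solve (k + 2)·f(k+1) − (k + 5)·f(k) = k**2 - 6*k - 5/2.
deg f ≤ 3 (via 1,1,2).
Match coefficients ⇒ f(k) = -k*(k**2 + 57*k + 2)/48.
R(k) = B(k−1)·f(k)/C(k) = -k*(k + 5)*(k**2 + 57*k + 2)/(24*(2*k**2 - 12*k - 5)); s_k = R·t_k = k*(-k**2 - 57*k - 2)/(12*(k + 2)*(k + 3)*(k + 4)).
Verify: 2*(2*k**2 - 12*k - 5)/(k**4 + 14*k**3 + 71*k**2 + 154*k + 120) matches t_k.
Telescope: S(n) = s_(n+1) − s_(2) = (-n**3 - 60*n**2 - 119*n - 60)/(12*(n**3 + 12*n**2 + 47*n + 60)) − (-1/6) = (n**3 - 36*n**2 - 25*n + 60)/(12*(n**3 + 12*n**2 + 47*n + 60)).

S(n) = \frac{n^{3} - 36 n^{2} - 25 n + 60}{12 \left(n^{3} + 12 n^{2} + 47 n + 60\right)}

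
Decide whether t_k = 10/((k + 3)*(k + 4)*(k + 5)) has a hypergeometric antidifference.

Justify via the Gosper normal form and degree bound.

Yes. s_k = 5*k*(k + 7)/(12*(k + 3)*(k + 4)).

Step 1: r(k) = (k + 3)/(k + 6).
Take A(k)=k + 3, B(k)=k + 6, C(k)=1.
Key eq: (k + 3)·f(k+1) = (k + 5)·f(k) + (1).
Bound: deg f ≤ 2.
Match coefficients ⇒ f(k) = k*(k + 7)/24.
R(k) = B(k−1)·f(k)/C(k) = k*(k + 5)*(k + 7)/24; s_k = R·t_k = 5*k*(k + 7)/(12*(k + 3)*(k + 4)).
Δs = 10/(k**3 + 12*k**2 + 47*k + 60), as required.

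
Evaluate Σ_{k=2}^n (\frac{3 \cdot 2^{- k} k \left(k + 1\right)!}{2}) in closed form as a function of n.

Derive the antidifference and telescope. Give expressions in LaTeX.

r(k) = (k + 1)*(k + 2)/(2*k) after simplifying.
So A=k/2 + 1 and B=1, with C=k.
f must satisfy (k/2 + 1)·f(k+1) − (1)·f(k) = k.
Bound: deg f ≤ 0.
A polynomial solution: f(k) = 2.
R(k) = B(k−1)·f(k)/C(k) = 2/k; s_k = R·t_k = 3*factorial(k + 1)/2**k.
Check: Δs_k = 3*k*factorial(k + 1)/(2*2**k). ✓
Telescope: S(n) = s_(n+1) − s_(2) = 3*2**(-n - 1)*factorial(n + 2) − (9/2) = -9/2 + 3*factorial(n + 2)/(2*2**n).

S(n) = - \frac{9}{2} + \frac{3 \cdot 2^{- n} \left(n + 2\right)!}{2}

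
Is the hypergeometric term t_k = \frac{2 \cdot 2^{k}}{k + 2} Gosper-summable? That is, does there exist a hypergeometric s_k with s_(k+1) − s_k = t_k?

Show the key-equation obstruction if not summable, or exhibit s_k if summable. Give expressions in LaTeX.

No. Not Gosper-summable.

Ratio r(k) = 2*(k + 2)/(k + 3).
Normal form (A,B,C) = (2*k + 4, k + 3, 1).
Set up (2*k + 4)·f(k+1) − (k + 2)·f(k) − (1) = 0.
deg f ≤ -1 (via 1,1,0).
Bound -1 < 0, so the key equation has no polynomial solution.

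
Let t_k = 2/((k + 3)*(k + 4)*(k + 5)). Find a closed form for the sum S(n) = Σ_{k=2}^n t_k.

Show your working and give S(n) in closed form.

S(n) = (n**2 + 9*n - 10)/(30*(n**2 + 9*n + 20))

Step 1: r(k) = (k + 3)/(k + 6).
Factor: A=k + 3; B=k + 6; C=1.
Key eq: (k + 3)·f(k+1) = (k + 5)·f(k) + (1).
Bound: deg f ≤ 2.
Solving with deg f ≤ 2: f(k) = k*(k + 7)/24.
Then R = B(k−1)f/C = k*(k + 5)*(k + 7)/24, so s_k = R(k)·t_k = k*(k + 7)/(12*(k + 3)*(k + 4)).
Δs = 2/(k**3 + 12*k**2 + 47*k + 60), as required.
s_(n+1) = (n**2 + 9*n + 8)/(12*(n**2 + 9*n + 20)) and s_(2) = 1/20, so S(n) = (n**2 + 9*n - 10)/(30*(n**2 + 9*n + 20)).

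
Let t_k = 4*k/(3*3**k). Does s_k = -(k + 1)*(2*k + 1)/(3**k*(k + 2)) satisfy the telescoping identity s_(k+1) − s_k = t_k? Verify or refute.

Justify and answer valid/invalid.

s_(k+1) = -(k + 2)*(2*k + 3)/(3*3**k*(k + 3))
s_(k+1) − s_k = (4*k**3 + 16*k**2 + 10*k - 3)/(3*3**k*(k**2 + 5*k + 6))
(s_(k+1) − s_k) − t_k = (-4*k**2 - 14*k - 3)/(3*3**k*(k**2 + 5*k + 6))

Invalid: residual (-4*k**2 - 14*k - 3)/(3*3**k*(k**2 + 5*k + 6)) ≠ 0.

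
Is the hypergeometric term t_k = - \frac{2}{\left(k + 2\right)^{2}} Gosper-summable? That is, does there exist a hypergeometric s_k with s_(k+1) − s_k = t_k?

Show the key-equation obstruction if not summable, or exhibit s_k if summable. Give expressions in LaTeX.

Ratio r(k) = (k + 2)**2/(k + 3)**2.
Gosper form: A/B · C(k+1)/C(k) with A=k**2 + 4*k + 4, B=k**2 + 6*k + 9, C=1.
Key eq: (k**2 + 4*k + 4)·f(k+1) = (k**2 + 4*k + 4)·f(k) + (1).
deg f ≤ 0 (via 2,2,0).
f = c0 ⇒ A·f(k+1) − B(k−1)·f(k) − C = -1. The system {-1 = 0} is inconsistent; no antidifference.

No; the coefficient equations for f are inconsistent.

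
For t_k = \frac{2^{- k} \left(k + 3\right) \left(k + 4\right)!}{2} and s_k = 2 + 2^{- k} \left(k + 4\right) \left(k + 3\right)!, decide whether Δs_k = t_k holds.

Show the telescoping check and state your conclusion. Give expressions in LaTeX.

Valid: the claim telescopes to t_k.

s_(k+1) = 2**(-k - 1)*(k + 5)*factorial(k + 4) + 2
s_(k+1) − s_k = (k + 3)*factorial(k + 4)/(2*2**k)
(s_(k+1) − s_k) − t_k = 0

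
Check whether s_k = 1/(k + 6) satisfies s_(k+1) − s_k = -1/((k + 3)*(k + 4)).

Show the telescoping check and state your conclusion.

Invalid: residual 6*(k + 5)/(k**4 + 20*k**3 + 145*k**2 + 450*k + 504) ≠ 0.

s_(k+1) = 1/(k + 7)
s_(k+1) − s_k = -1/((k + 6)*(k + 7))
(s_(k+1) − s_k) − t_k = 6*(k + 5)/(k**4 + 20*k**3 + 145*k**2 + 450*k + 504)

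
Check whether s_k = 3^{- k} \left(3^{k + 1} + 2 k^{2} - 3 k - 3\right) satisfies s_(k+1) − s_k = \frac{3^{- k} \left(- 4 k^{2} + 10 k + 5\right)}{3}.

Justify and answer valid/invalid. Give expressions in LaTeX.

valid; difference matches t_k

s_(k+1) = (9*3**k + 2*k**2 + k - 4)/(3*3**k)
s_(k+1) − s_k = (-4*k**2 + 10*k + 5)/(3*3**k)
(s_(k+1) − s_k) − t_k = 0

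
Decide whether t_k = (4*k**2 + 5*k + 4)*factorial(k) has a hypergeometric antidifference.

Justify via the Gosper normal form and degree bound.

Yes. s_k = (4*k + 1)*factorial(k).

r(k) = (k + 1)*(5*k + 4*(k + 1)**2 + 9)/(4*k**2 + 5*k + 4) after simplifying.
A = k + 1, B = 1, C = k**2 + 5*k/4 + 1.
f must satisfy (k + 1)·f(k+1) − (1)·f(k) = k**2 + 5*k/4 + 1.
Degrees (1,0,2) ⇒ d ≤ 1.
Match coefficients ⇒ f(k) = (4*k + 1)/4.
So s_k = (B(k−1)f/C)·t_k = ((4*k + 1)/(4*k**2 + 5*k + 4))·t_k = (4*k + 1)*factorial(k).
Verify: (4*k**2 + 5*k + 4)*factorial(k) matches t_k.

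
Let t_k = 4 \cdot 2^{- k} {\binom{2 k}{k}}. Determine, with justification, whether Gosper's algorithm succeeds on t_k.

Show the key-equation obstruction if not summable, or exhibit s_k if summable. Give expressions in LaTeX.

No — negative degree bound, so no certificate f.

The ratio is (2*k + 1)/(k + 1).
Take A(k)=2*k + 1, B(k)=k + 1, C(k)=1.
Set up (2*k + 1)·f(k+1) − (k)·f(k) − (1) = 0.
Bound: deg f ≤ -1.
deg f ≤ -1 is impossible — no certificate.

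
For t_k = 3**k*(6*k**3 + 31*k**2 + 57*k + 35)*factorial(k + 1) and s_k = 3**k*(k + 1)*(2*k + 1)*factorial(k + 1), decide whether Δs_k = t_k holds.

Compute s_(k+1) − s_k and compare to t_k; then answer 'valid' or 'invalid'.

s_(k+1) = 3**(k + 1)*(k + 2)*(2*k + 3)*factorial(k + 2)
s_(k+1) − s_k = 3**k*(6*k**3 + 31*k**2 + 57*k + 35)*factorial(k + 1)
(s_(k+1) − s_k) − t_k = 0

valid (s_(k+1) − s_k reduces to t_k)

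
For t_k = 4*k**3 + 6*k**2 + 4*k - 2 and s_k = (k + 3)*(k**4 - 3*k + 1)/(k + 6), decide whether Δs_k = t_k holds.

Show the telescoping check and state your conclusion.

Invalid: residual 3*(-3*k**4 - 30*k**3 - 40*k**2 - 25*k + 13)/(k**2 + 13*k + 42) ≠ 0.

s_(k+1) = -(k + 4)*(3*k - (k + 1)**4 + 2)/(k + 7)
s_(k+1) − s_k = (4*k**5 + 49*k**4 + 160*k**3 + 182*k**2 + 67*k - 45)/(k**2 + 13*k + 42)
(s_(k+1) − s_k) − t_k = 3*(-3*k**4 - 30*k**3 - 40*k**2 - 25*k + 13)/(k**2 + 13*k + 42)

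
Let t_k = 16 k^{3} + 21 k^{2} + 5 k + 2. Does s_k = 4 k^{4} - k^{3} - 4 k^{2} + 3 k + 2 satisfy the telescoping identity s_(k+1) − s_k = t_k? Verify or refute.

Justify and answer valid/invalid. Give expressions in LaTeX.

Valid: the claim telescopes to t_k.

s_(k+1) = 4*k**4 + 15*k**3 + 17*k**2 + 8*k + 4
s_(k+1) − s_k = 16*k**3 + 21*k**2 + 5*k + 2
(s_(k+1) − s_k) − t_k = 0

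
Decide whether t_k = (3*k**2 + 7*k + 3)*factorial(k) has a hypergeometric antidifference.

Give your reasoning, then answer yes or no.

The ratio is (k + 1)*(7*k + 3*(k + 1)**2 + 10)/(3*k**2 + 7*k + 3).
Normal form (A,B,C) = (k + 1, 1, k**2 + 7*k/3 + 1).
Solve (k + 1)·f(k+1) − (1)·f(k) = k**2 + 7*k/3 + 1.
d = 1 from the (1,0,2) case.
Solving with deg f ≤ 1: f(k) = (3*k + 4)/3.
Then R = B(k−1)f/C = (3*k + 4)/(3*k**2 + 7*k + 3), so s_k = R(k)·t_k = (3*k + 4)*factorial(k).
s_(k+1) − s_k = (3*k**2 + 7*k + 3)*factorial(k) = t_k.

Yes. s_k = (3*k + 4)*factorial(k).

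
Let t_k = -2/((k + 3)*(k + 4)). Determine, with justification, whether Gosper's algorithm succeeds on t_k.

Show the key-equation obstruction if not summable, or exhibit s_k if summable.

Ratio r(k) = (k + 3)/(k + 5).
Take A(k)=k + 3, B(k)=k + 5, C(k)=1.
Solve (k + 3)·f(k+1) − (k + 4)·f(k) = 1.
Bound: deg f ≤ 1.
Coefficient equations give f(k) = k/3.
Then R = B(k−1)f/C = k*(k + 4)/3, so s_k = R(k)·t_k = -2*k/(3*k + 9).
Verify: -2/(k**2 + 7*k + 12) matches t_k.

Yes. s_k = -2*k/(3*k + 9).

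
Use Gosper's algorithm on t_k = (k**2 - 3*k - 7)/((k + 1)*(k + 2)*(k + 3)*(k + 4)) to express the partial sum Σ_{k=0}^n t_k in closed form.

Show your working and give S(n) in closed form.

Step 1: r(k) = (k**3 - 10*k - 9)/(k**3 + 2*k**2 - 22*k - 35).
Take A(k)=k + 1, B(k)=k + 5, C(k)=k**2 - 3*k - 7.
f must satisfy (k + 1)·f(k+1) − (k + 4)·f(k) = k**2 - 3*k - 7.
From deg A=1, deg B=1, deg C=2: d=3.
Solving with deg f ≤ 3: f(k) = -k*(k**2 + 9*k + 11)/3.
Get s_k = R·t_k = k*(-k**2 - 9*k - 11)/(3*(k + 1)*(k + 2)*(k + 3)) with R(k) = B(k−1)f(k)/C(k) = -k*(k + 4)*(k**2 + 9*k + 11)/(3*(k**2 - 3*k - 7)).
Verify: (k**2 - 3*k - 7)/(k**4 + 10*k**3 + 35*k**2 + 50*k + 24) matches t_k.
Evaluate: s_(n+1) = (-n**3 - 12*n**2 - 32*n - 21)/(3*(n**3 + 9*n**2 + 26*n + 24)); subtract s_(0) = 0 ⇒ S(n) = (-n**3 - 12*n**2 - 32*n - 21)/(3*(n**3 + 9*n**2 + 26*n + 24)).

S(n) = (-n**3 - 12*n**2 - 32*n - 21)/(3*(n**3 + 9*n**2 + 26*n + 24))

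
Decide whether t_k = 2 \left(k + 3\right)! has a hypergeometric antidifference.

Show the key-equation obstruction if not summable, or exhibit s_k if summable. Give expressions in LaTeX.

Ratio r(k) = k + 4.
Factor: A=k + 4; B=1; C=1.
Set up (k + 4)·f(k+1) − (1)·f(k) − (1) = 0.
Degrees (1,0,0) ⇒ d ≤ -1.
Bound -1 < 0, so the key equation has no polynomial solution.

No — key equation has no polynomial f.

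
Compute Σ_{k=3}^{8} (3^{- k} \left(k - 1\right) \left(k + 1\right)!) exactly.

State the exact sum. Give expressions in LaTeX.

Σ = 44584/81

Ratio r(k) = k*(k + 2)/(3*(k - 1)).
So A=k/3 + 2/3 and B=1, with C=k - 1.
Set up (k/3 + 2/3)·f(k+1) − (1)·f(k) − (k - 1) = 0.
deg f ≤ 0 (via 1,0,1).
Solving with deg f ≤ 0: f(k) = 3.
So s_k = (B(k−1)f/C)·t_k = (3/(k - 1))·t_k = 3**(1 - k)*factorial(k + 1).
Δs = (k - 1)*factorial(k + 1)/3**k, as required.
Σ_(k=3)^(8) t_k = s_(9) − s_(3) = 44800/81 − (8/3) = 44584/81.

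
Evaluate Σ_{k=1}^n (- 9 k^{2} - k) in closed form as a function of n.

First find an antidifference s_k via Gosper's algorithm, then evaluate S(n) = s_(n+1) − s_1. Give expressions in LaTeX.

S(n) = n \left(- 3 n^{2} - 5 n - 2\right)

Step 1: r(k) = (k + 9*(k + 1)**2 + 1)/(k*(9*k + 1)).
A = 1, B = 1, C = k**2 + k/9.
f must satisfy (1)·f(k+1) − (1)·f(k) = k**2 + k/9.
Bound: deg f ≤ 3.
Match coefficients ⇒ f(k) = k*(k - 1)*(3*k - 1)/9.
R(k) = B(k−1)·f(k)/C(k) = (k - 1)*(3*k - 1)/(9*k + 1); s_k = R·t_k = k*(-3*k**2 + 4*k - 1).
Check: Δs_k = k*(-9*k - 1). ✓
Σ_(k=1)^n t_k = s_(n+1) − s_(1) = (n*(-3*n**2 - 5*n - 2)) − (0), i.e. n*(-3*n**2 - 5*n - 2).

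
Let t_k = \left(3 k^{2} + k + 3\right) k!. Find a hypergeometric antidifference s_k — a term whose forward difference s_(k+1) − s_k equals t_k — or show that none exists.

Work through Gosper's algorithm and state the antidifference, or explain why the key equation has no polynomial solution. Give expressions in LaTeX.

Compute t_(k+1)/t_k: get (k + 1)*(k + 3*(k + 1)**2 + 4)/(3*k**2 + k + 3).
Take A(k)=k + 1, B(k)=1, C(k)=k**2 + k/3 + 1.
Set up (k + 1)·f(k+1) − (1)·f(k) − (k**2 + k/3 + 1) = 0.
d = 1 from the (1,0,2) case.
Match coefficients ⇒ f(k) = (3*k - 2)/3.
So s_k = (B(k−1)f/C)·t_k = ((3*k - 2)/(3*k**2 + k + 3))·t_k = (3*k - 2)*factorial(k).
s_(k+1) − s_k = (3*k**2 + k + 3)*factorial(k) = t_k.

s_k = \left(3 k - 2\right) k!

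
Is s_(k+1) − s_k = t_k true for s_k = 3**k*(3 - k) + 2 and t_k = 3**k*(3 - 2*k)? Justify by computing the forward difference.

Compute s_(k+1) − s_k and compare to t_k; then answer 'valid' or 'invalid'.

s_(k+1) = 3**(k + 1)*(2 - k) + 2
s_(k+1) − s_k = 3**k*(3 - 2*k)
(s_(k+1) − s_k) − t_k = 0

valid; difference matches t_k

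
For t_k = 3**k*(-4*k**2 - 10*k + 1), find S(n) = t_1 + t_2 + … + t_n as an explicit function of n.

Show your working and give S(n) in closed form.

The ratio is 3*(4*k**2 + 18*k + 13)/(4*k**2 + 10*k - 1).
Gosper form: A/B · C(k+1)/C(k) with A=3, B=1, C=k**2 + 5*k/2 - 1/4.
Set up (3)·f(k+1) − (1)·f(k) − (k**2 + 5*k/2 - 1/4) = 0.
d = 2 from the (0,0,2) case.
A polynomial solution: f(k) = (2*k**2 - k - 2)/4.
Certificate R = B(k−1)f/C = (2*k**2 - k - 2)/(4*k**2 + 10*k - 1) gives s_k = 3**k*(-2*k**2 + k + 2).
Verify: 3**k*(-4*k**2 - 10*k + 1) matches t_k.
Telescope: S(n) = s_(n+1) − s_(1) = 3**(n + 1)*(-2*n**2 - 3*n + 1) − (3) = -6*3**n*n**2 - 9*3**n*n + 3*3**n - 3.

S(n) = -6*3**n*n**2 - 9*3**n*n + 3*3**n - 3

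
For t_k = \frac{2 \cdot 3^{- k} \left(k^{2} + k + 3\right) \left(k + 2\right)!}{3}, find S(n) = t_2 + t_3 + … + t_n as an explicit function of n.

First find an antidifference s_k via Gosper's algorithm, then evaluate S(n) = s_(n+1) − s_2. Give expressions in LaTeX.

S(n) = 2 \cdot 3^{- n - 1} \left(- 16 \cdot 3^{n} + n^{4} n! + 7 n^{3} n! + 17 n^{2} n! + 17 n n! + 6 n!\right)

Compute t_(k+1)/t_k: get (k + 3)*(k + (k + 1)**2 + 4)/(3*(k**2 + k + 3)).
Gosper form: A/B · C(k+1)/C(k) with A=k/3 + 1, B=1, C=k**2 + k + 3.
Solve (k/3 + 1)·f(k+1) − (1)·f(k) = k**2 + k + 3.
deg f ≤ 1 (via 1,0,2).
A polynomial solution: f(k) = 3*k.
So s_k = (B(k−1)f/C)·t_k = (3*k/(k**2 + k + 3))·t_k = 2*k*factorial(k + 2)/3**k.
Verify: 2*(k**2 + k + 3)*factorial(k + 2)/(3*3**k) matches t_k.
Σ_(k=2)^n t_k = s_(n+1) − s_(2) = (2*3**(-n - 1)*(n + 1)*factorial(n + 3)) − (32/3), i.e. 2*3**(-n - 1)*(-16*3**n + n**4*factorial(n) + 7*n**3*factorial(n) + 17*n**2*factorial(n) + 17*n*factorial(n) + 6*factorial(n)).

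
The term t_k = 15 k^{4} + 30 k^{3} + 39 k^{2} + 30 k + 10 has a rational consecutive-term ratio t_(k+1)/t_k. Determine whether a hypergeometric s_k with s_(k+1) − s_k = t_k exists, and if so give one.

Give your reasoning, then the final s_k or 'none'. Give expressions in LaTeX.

The ratio is (15*k**4 + 90*k**3 + 219*k**2 + 258*k + 124)/(15*k**4 + 30*k**3 + 39*k**2 + 30*k + 10).
Gosper form: A/B · C(k+1)/C(k) with A=1, B=1, C=k**4 + 2*k**3 + 13*k**2/5 + 2*k + 2/3.
Solve (1)·f(k+1) − (1)·f(k) = k**4 + 2*k**3 + 13*k**2/5 + 2*k + 2/3.
d = 5 from the (0,0,4) case.
Coefficient equations give f(k) = k*(3*k**4 + 3*k**2 + 3*k + 1)/15.
So s_k = (B(k−1)f/C)·t_k = (k*(3*k**4 + 3*k**2 + 3*k + 1)/(15*k**4 + 30*k**3 + 39*k**2 + 30*k + 10))·t_k = k*(3*k**4 + 3*k**2 + 3*k + 1).
Δs = 15*k**4 + 30*k**3 + 39*k**2 + 30*k + 10, as required.

s_k = k \left(3 k^{4} + 3 k^{2} + 3 k + 1\right)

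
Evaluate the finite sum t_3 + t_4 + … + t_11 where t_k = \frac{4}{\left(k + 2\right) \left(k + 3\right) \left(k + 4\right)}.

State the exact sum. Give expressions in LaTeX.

Σ = 2/35

r(k) = (k + 2)/(k + 5) after simplifying.
Normal form (A,B,C) = (k + 2, k + 5, 1).
Key eq: (k + 2)·f(k+1) = (k + 4)·f(k) + (1).
From deg A=1, deg B=1, deg C=0: d=2.
Solve for f: f(k) = k*(k + 5)/12 (degree 2 ≤ 2).
Certificate R = B(k−1)f/C = k*(k + 4)*(k + 5)/12 gives s_k = k*(k + 5)/(3*(k + 2)*(k + 3)).
Check: Δs_k = 4/(k**3 + 9*k**2 + 26*k + 24). ✓
Evaluate s at k=12 and k=3: 34/105 and 4/15; difference 2/35.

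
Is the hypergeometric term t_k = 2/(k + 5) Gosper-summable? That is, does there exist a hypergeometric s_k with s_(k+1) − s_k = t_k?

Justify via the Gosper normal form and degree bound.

No; the coefficient equations for f are inconsistent.

Step 1: r(k) = (k + 5)/(k + 6).
Take A(k)=k + 5, B(k)=k + 6, C(k)=1.
Set up (k + 5)·f(k+1) − (k + 5)·f(k) − (1) = 0.
Degrees (1,1,0) ⇒ d ≤ 0.
Generic f = c0 gives residual -1; -1 = 0 cannot hold, so t_k is not Gosper-summable.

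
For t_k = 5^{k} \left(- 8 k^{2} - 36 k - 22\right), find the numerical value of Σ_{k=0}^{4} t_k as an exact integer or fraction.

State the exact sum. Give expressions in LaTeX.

Σ = -212502

Compute t_(k+1)/t_k: get 5*(4*k**2 + 26*k + 33)/(4*k**2 + 18*k + 11).
So A=5 and B=1, with C=k**2 + 9*k/2 + 11/4.
Solve (5)·f(k+1) − (1)·f(k) = k**2 + 9*k/2 + 11/4.
Degrees (0,0,2) ⇒ d ≤ 2.
Solve for f: f(k) = (k**2 + 2*k - 1)/4 (degree 2 ≤ 2).
Certificate R = B(k−1)f/C = (k**2 + 2*k - 1)/(4*k**2 + 18*k + 11) gives s_k = 2*5**k*(-k**2 - 2*k + 1).
Check: Δs_k = 5**k*(-8*k**2 - 36*k - 22). ✓
Evaluate s at k=5 and k=0: -212500 and 2; difference -212502.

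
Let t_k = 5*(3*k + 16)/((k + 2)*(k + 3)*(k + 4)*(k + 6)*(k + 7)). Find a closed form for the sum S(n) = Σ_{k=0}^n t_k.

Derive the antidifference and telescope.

S(n) = 5*(n**3 + 14*n**2 + 61*n + 48)/(36*(n**3 + 14*n**2 + 61*n + 84))

Ratio r(k) = (k + 2)*(k + 6)*(3*k + 19)/((k + 5)*(k + 8)*(3*k + 16)).
Normal form (A,B,C) = (k + 2, k + 8, k**2 + 31*k/3 + 80/3).
f must satisfy (k + 2)·f(k+1) − (k + 7)·f(k) = k**2 + 31*k/3 + 80/3.
From deg A=1, deg B=1, deg C=2: d=5.
Solve for f: f(k) = k*(k + 4)*(k + 5)*(k**2 + 11*k + 36)/108 (degree 5 ≤ 5).
R(k) = B(k−1)·f(k)/C(k) = k*(k + 4)*(k + 7)*(k**2 + 11*k + 36)/(36*(3*k + 16)); s_k = R·t_k = 5*k*(k**2 + 11*k + 36)/(36*(k**3 + 11*k**2 + 36*k + 36)).
s_(k+1) − s_k = 5*(3*k + 16)/(k**5 + 22*k**4 + 185*k**3 + 740*k**2 + 1404*k + 1008) = t_k.
Evaluate: s_(n+1) = 5*(n**3 + 14*n**2 + 61*n + 48)/(36*(n**3 + 14*n**2 + 61*n + 84)); subtract s_(0) = 0 ⇒ S(n) = 5*(n**3 + 14*n**2 + 61*n + 48)/(36*(n**3 + 14*n**2 + 61*n + 84)).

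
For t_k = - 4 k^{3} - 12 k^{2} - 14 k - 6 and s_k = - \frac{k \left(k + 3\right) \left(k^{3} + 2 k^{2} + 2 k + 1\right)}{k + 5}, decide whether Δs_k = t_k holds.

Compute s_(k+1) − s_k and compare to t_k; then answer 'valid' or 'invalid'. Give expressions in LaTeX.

s_(k+1) = -(k + 1)*(k + 4)*(2*k + (k + 1)**3 + 2*(k + 1)**2 + 3)/(k + 6)
s_(k+1) − s_k = 2*(-2*k**5 - 25*k**4 - 103*k**3 - 188*k**2 - 168*k - 60)/(k**2 + 11*k + 30)
(s_(k+1) − s_k) − t_k = 6*(k**4 + 10*k**3 + 24*k**2 + 25*k + 10)/(k**2 + 11*k + 30)

Invalid: residual \frac{6 \left(k^{4} + 10 k^{3} + 24 k^{2} + 25 k + 10\right)}{k^{2} + 11 k + 30} ≠ 0.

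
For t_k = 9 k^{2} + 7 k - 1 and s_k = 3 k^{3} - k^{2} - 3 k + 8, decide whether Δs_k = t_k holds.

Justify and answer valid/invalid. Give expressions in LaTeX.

s_(k+1) = 3*k**3 + 8*k**2 + 4*k + 7
s_(k+1) − s_k = 9*k**2 + 7*k - 1
(s_(k+1) − s_k) − t_k = 0

Valid: the claim telescopes to t_k.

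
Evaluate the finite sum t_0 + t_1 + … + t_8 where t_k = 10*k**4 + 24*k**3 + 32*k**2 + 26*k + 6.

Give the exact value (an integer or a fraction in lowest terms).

Σ = 126342

Ratio r(k) = (5*k**4 + 32*k**3 + 82*k**2 + 101*k + 49)/(5*k**4 + 12*k**3 + 16*k**2 + 13*k + 3).
Normal form (A,B,C) = (1, 1, k**4 + 12*k**3/5 + 16*k**2/5 + 13*k/5 + 3/5).
Need (1)·f(k+1) − (1)·f(k) = k**4 + 12*k**3/5 + 16*k**2/5 + 13*k/5 + 3/5.
deg f ≤ 5 (via 0,0,4).
Match coefficients ⇒ f(k) = k*(2*k**4 + k**3 + 2*k**2 + 3*k - 2)/10.
R(k) = B(k−1)·f(k)/C(k) = k*(2*k**4 + k**3 + 2*k**2 + 3*k - 2)/(2*(5*k**4 + 12*k**3 + 16*k**2 + 13*k + 3)); s_k = R·t_k = k*(2*k**4 + k**3 + 2*k**2 + 3*k - 2).
Verify: 10*k**4 + 24*k**3 + 32*k**2 + 26*k + 6 matches t_k.
Evaluate s at k=9 and k=0: 126342 and 0; difference 126342.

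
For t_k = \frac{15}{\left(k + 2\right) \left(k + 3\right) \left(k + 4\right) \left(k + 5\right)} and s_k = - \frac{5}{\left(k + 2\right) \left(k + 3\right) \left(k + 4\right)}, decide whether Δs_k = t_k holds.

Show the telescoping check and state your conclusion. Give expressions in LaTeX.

s_(k+1) = -5/((k + 3)*(k + 4)*(k + 5))
s_(k+1) − s_k = 15/((k + 2)*(k + 3)*(k + 4)*(k + 5))
(s_(k+1) − s_k) − t_k = 0

Valid — Δs_k = t_k.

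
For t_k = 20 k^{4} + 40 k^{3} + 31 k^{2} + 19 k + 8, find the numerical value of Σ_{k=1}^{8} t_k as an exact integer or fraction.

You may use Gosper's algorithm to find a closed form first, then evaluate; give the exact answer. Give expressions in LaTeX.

Σ = 234352

The ratio is (20*k**4 + 120*k**3 + 271*k**2 + 281*k + 118)/(20*k**4 + 40*k**3 + 31*k**2 + 19*k + 8).
A = 1, B = 1, C = k**4 + 2*k**3 + 31*k**2/20 + 19*k/20 + 2/5.
Set up (1)·f(k+1) − (1)·f(k) − (k**4 + 2*k**3 + 31*k**2/20 + 19*k/20 + 2/5) = 0.
Degrees (0,0,4) ⇒ d ≤ 5.
Solve for f: f(k) = k*(k + 1)*(4*k**3 - 4*k**2 + k + 3)/20 (degree 5 ≤ 5).
So s_k = (B(k−1)f/C)·t_k = (k*(4*k**3 - 4*k**2 + k + 3)/(20*k**3 + 20*k**2 + 11*k + 8))·t_k = k*(4*k**4 - 3*k**2 + 4*k + 3).
Check: Δs_k = 20*k**4 + 40*k**3 + 31*k**2 + 19*k + 8. ✓
Σ_(k=1)^(8) t_k = s_(9) − s_(1) = 234360 − (8) = 234352.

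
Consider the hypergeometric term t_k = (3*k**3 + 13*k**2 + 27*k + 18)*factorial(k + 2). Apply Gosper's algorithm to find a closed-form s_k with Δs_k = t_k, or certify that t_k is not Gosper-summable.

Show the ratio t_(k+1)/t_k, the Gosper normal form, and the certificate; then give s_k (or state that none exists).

Step 1: r(k) = (3*k**4 + 31*k**3 + 128*k**2 + 247*k + 183)/(3*k**3 + 13*k**2 + 27*k + 18).
Gosper form: A/B · C(k+1)/C(k) with A=k + 3, B=1, C=k**3 + 13*k**2/3 + 9*k + 6.
Set up (k + 3)·f(k+1) − (1)·f(k) − (k**3 + 13*k**2/3 + 9*k + 6) = 0.
From deg A=1, deg B=0, deg C=3: d=2.
Match coefficients ⇒ f(k) = (3*k**2 + k + 3)/3.
Then R = B(k−1)f/C = (3*k**2 + k + 3)/(3*k**3 + 13*k**2 + 27*k + 18), so s_k = R(k)·t_k = (3*k**2 + k + 3)*factorial(k + 2).
s_(k+1) − s_k = (3*k**3 + 13*k**2 + 27*k + 18)*factorial(k + 2) = t_k.

s_k = (3*k**2 + k + 3)*factorial(k + 2)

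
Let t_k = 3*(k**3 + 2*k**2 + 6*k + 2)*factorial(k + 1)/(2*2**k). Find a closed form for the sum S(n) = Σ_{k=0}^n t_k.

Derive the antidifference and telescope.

The ratio is (k**4 + 7*k**3 + 23*k**2 + 37*k + 22)/(2*(k**3 + 2*k**2 + 6*k + 2)).
Take A(k)=k/2 + 1, B(k)=1, C(k)=k**3 + 2*k**2 + 6*k + 2.
f must satisfy (k/2 + 1)·f(k+1) − (1)·f(k) = k**3 + 2*k**2 + 6*k + 2.
From deg A=1, deg B=0, deg C=3: d=2.
A polynomial solution: f(k) = 2*(k**2 + 1).
So s_k = (B(k−1)f/C)·t_k = (2*(k**2 + 1)/(k**3 + 2*k**2 + 6*k + 2))·t_k = 3*(k**2 + 1)*factorial(k + 1)/2**k.
s_(k+1) − s_k = 3*(k**3 + 2*k**2 + 6*k + 2)*factorial(k + 1)/(2*2**k) = t_k.
s_(n+1) = 3*2**(-n - 1)*(n**2 + 2*n + 2)*factorial(n + 2) and s_(0) = 3, so S(n) = 3*(-2*2**n + n**4*factorial(n) + 5*n**3*factorial(n) + 10*n**2*factorial(n) + 10*n*factorial(n) + 4*factorial(n))/(2*2**n).

S(n) = 3*(-2*2**n + n**4*factorial(n) + 5*n**3*factorial(n) + 10*n**2*factorial(n) + 10*n*factorial(n) + 4*factorial(n))/(2*2**n)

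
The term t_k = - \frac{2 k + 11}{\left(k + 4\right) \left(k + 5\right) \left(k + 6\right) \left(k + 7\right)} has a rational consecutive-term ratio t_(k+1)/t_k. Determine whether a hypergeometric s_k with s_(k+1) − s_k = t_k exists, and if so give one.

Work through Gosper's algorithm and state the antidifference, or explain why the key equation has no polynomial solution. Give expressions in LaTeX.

The ratio is (k + 4)*(2*k + 13)/((k + 8)*(2*k + 11)).
Normal form (A,B,C) = (k + 4, k + 8, k + 11/2).
Need (k + 4)·f(k+1) − (k + 7)·f(k) = k + 11/2.
deg f ≤ 3 (via 1,1,1).
Solve for f: f(k) = k*(k + 5)*(k + 10)/48 (degree 3 ≤ 3).
R(k) = B(k−1)·f(k)/C(k) = k*(k + 5)*(k + 7)*(k + 10)/(24*(2*k + 11)); s_k = R·t_k = k*(-k - 10)/(24*(k**2 + 10*k + 24)).
Check: Δs_k = (-2*k - 11)/(k**4 + 22*k**3 + 179*k**2 + 638*k + 840). ✓

s_k = \frac{k \left(- k - 10\right)}{24 \left(k^{2} + 10 k + 24\right)}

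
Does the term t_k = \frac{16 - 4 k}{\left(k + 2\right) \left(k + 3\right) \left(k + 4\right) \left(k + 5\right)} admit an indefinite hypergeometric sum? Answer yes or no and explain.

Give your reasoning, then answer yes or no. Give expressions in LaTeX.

r(k) = (k - 3)*(k + 2)/((k - 4)*(k + 6)) after simplifying.
So A=k + 2 and B=k + 6, with C=k - 4.
f must satisfy (k + 2)·f(k+1) − (k + 5)·f(k) = k - 4.
From deg A=1, deg B=1, deg C=1: d=3.
Coefficient equations give f(k) = -k*(k**2 + 9*k + 38)/24.
Get s_k = R·t_k = k*(k**2 + 9*k + 38)/(6*(k + 2)*(k + 3)*(k + 4)) with R(k) = B(k−1)f(k)/C(k) = -k*(k + 5)*(k**2 + 9*k + 38)/(24*(k - 4)).
Verify: 4*(4 - k)/(k**4 + 14*k**3 + 71*k**2 + 154*k + 120) matches t_k.

Yes. s_k = \frac{k \left(k^{2} + 9 k + 38\right)}{6 \left(k + 2\right) \left(k + 3\right) \left(k + 4\right)}.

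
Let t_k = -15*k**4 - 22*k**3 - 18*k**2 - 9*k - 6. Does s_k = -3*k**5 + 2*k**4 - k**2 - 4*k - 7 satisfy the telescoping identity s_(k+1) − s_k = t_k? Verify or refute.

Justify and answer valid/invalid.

Valid — Δs_k = t_k.

s_(k+1) = -4*k - 3*(k + 1)**5 + 2*(k + 1)**4 - (k + 1)**2 - 11
s_(k+1) − s_k = -15*k**4 - 22*k**3 - 18*k**2 - 9*k - 6
(s_(k+1) − s_k) − t_k = 0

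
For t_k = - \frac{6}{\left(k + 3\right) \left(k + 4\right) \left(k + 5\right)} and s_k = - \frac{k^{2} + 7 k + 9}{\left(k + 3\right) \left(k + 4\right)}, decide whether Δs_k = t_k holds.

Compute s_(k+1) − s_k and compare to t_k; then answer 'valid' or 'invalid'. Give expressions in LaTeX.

valid (s_(k+1) − s_k reduces to t_k)

s_(k+1) = (-7*k - (k + 1)**2 - 16)/((k + 4)*(k + 5))
s_(k+1) − s_k = -6/(k**3 + 12*k**2 + 47*k + 60)
(s_(k+1) − s_k) − t_k = 0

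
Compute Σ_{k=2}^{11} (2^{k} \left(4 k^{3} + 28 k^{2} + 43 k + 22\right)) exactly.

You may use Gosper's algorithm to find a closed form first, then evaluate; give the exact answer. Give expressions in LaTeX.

Σ = 30818088

The ratio is 2*(4*k**3 + 40*k**2 + 111*k + 97)/(4*k**3 + 28*k**2 + 43*k + 22).
So A=2 and B=1, with C=k**3 + 7*k**2 + 43*k/4 + 11/2.
Set up (2)·f(k+1) − (1)·f(k) − (k**3 + 7*k**2 + 43*k/4 + 11/2) = 0.
d = 3 from the (0,0,3) case.
Solving with deg f ≤ 3: f(k) = k*(4*k**2 + 4*k + 3)/4.
Get s_k = R·t_k = 2**k*k*(4*k**2 + 4*k + 3) with R(k) = B(k−1)f(k)/C(k) = k*(4*k**2 + 4*k + 3)/(4*k**3 + 28*k**2 + 43*k + 22).
Δs = 2**k*(4*k**3 + 28*k**2 + 43*k + 22), as required.
Sum = s_(12) − s_(2); s_(12) = 30818304, s_(2) = 216 ⇒ 30818088.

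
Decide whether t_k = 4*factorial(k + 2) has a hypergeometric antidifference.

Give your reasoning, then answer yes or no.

Step 1: r(k) = k + 3.
Gosper form: A/B · C(k+1)/C(k) with A=k + 3, B=1, C=1.
Key eq: (k + 3)·f(k+1) = (1)·f(k) + (1).
Bound: deg f ≤ -1.
Negative degree bound (-1): no f exists, t_k not Gosper-summable.

No — key equation has no polynomial f.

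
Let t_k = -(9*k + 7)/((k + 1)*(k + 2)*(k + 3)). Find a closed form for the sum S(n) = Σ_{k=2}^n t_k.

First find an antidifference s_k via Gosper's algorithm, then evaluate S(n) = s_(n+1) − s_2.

Step 1: r(k) = (k + 1)*(9*k + 16)/((k + 4)*(9*k + 7)).
So A=k + 1 and B=k + 4, with C=k + 7/9.
Solve (k + 1)·f(k+1) − (k + 3)·f(k) = k + 7/9.
Bound: deg f ≤ 2.
Solving with deg f ≤ 2: f(k) = k*(4*k + 3)/9.
R(k) = B(k−1)·f(k)/C(k) = k*(k + 3)*(4*k + 3)/(9*k + 7); s_k = R·t_k = k*(-4*k - 3)/((k + 1)*(k + 2)).
Verify: (-9*k - 7)/(k**3 + 6*k**2 + 11*k + 6) matches t_k.
Σ_(k=2)^n t_k = s_(n+1) − s_(2) = ((-4*n**2 - 11*n - 7)/(n**2 + 5*n + 6)) − (-11/6), i.e. (-13*n**2 - 11*n + 24)/(6*(n**2 + 5*n + 6)).

S(n) = (-13*n**2 - 11*n + 24)/(6*(n**2 + 5*n + 6))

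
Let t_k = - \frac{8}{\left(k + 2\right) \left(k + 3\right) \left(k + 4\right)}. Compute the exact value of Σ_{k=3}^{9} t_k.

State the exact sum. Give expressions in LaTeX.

Step 1: r(k) = (k + 2)/(k + 5).
Normal form (A,B,C) = (k + 2, k + 5, 1).
Set up (k + 2)·f(k+1) − (k + 4)·f(k) − (1) = 0.
From deg A=1, deg B=1, deg C=0: d=2.
Solving with deg f ≤ 2: f(k) = k*(k + 5)/12.
So s_k = (B(k−1)f/C)·t_k = (k*(k + 4)*(k + 5)/12)·t_k = 2*k*(-k - 5)/(3*(k + 2)*(k + 3)).
s_(k+1) − s_k = -8/(k**3 + 9*k**2 + 26*k + 24) = t_k.
Sum = s_(10) − s_(3); s_(10) = -25/39, s_(3) = -8/15 ⇒ -7/65.

Σ = -7/65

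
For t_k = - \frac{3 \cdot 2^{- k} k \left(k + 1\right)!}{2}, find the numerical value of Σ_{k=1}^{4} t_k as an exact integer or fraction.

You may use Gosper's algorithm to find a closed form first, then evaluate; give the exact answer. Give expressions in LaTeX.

t_(k+1)/t_k = (k + 1)*(k + 2)/(2*k).
Normal form (A,B,C) = (k/2 + 1, 1, k).
Key eq: (k/2 + 1)·f(k+1) = (1)·f(k) + (k).
d = 0 from the (1,0,1) case.
Coefficient equations give f(k) = 2.
R(k) = B(k−1)·f(k)/C(k) = 2/k; s_k = R·t_k = -3*factorial(k + 1)/2**k.
Verify: -3*k*factorial(k + 1)/(2*2**k) matches t_k.
Evaluate s at k=5 and k=1: -135/2 and -3; difference -129/2.

Σ = -129/2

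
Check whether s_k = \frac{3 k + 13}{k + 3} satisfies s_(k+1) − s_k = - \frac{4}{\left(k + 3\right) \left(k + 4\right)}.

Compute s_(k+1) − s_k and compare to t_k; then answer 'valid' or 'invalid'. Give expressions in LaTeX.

s_(k+1) = (3*k + 16)/(k + 4)
s_(k+1) − s_k = -4/(k**2 + 7*k + 12)
(s_(k+1) − s_k) − t_k = 0

Valid — Δs_k = t_k.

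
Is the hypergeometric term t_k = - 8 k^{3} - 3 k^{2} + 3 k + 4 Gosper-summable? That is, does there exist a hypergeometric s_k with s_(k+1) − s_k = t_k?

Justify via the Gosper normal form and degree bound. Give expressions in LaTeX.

Yes. s_k = k \left(- 2 k^{3} + 3 k^{2} + k + 2\right).

The ratio is (8*k**3 + 27*k**2 + 27*k + 4)/(8*k**3 + 3*k**2 - 3*k - 4).
A = 1, B = 1, C = k**3 + 3*k**2/8 - 3*k/8 - 1/2.
Set up (1)·f(k+1) − (1)·f(k) − (k**3 + 3*k**2/8 - 3*k/8 - 1/2) = 0.
From deg A=0, deg B=0, deg C=3: d=4.
Solving with deg f ≤ 4: f(k) = k*(k - 2)*(2*k**2 + k + 1)/8.
Then R = B(k−1)f/C = k*(k - 2)*(2*k**2 + k + 1)/(8*k**3 + 3*k**2 - 3*k - 4), so s_k = R(k)·t_k = k*(-2*k**3 + 3*k**2 + k + 2).
Verify: -8*k**3 - 3*k**2 + 3*k + 4 matches t_k.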